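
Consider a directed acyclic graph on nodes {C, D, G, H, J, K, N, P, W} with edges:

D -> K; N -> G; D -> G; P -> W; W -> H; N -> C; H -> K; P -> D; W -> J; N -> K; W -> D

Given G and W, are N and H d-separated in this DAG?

Yes

Enumerating the 6 paths from N to H and testing each for blocking by {G, W}:
Path 1: N → G ← D ← W → H
  W is a fork here and W is conditioned on, so the path is blocked at W.
Path 2: N → G ← D ← P → W → H
  W is a chain here and W is conditioned on, so the path is blocked at W.
Path 3: N → G ← D → K ← H
  K is a collider here and neither K nor any of its descendants is conditioned on, so the collider stays closed — the path is blocked at K.
Path 4: N → K ← D ← W → H
  K is a collider here and neither K nor any of its descendants is conditioned on, so the collider stays closed — the path is blocked at K.
Path 5: N → K ← D ← P → W → H
  K is a collider here and neither K nor any of its descendants is conditioned on, so the collider stays closed — the path is blocked at K.
Path 6: N → K ← H
  K is a collider here and neither K nor any of its descendants is conditioned on, so the collider stays closed — the path is blocked at K.
All paths are blocked; N ⊥ H | {G, W} holds.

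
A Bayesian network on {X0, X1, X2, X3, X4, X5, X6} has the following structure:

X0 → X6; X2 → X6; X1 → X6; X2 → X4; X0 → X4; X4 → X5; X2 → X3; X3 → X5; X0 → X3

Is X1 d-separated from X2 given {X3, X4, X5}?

Yes

5 paths connect X1 and X2; each must be blocked for d-separation to hold:
Path 1: X1 → X6 ← X2
  X6 is a collider here and neither X6 nor any of its descendants is conditioned on, so the collider stays closed — the path is blocked at X6.
Path 2: X1 → X6 ← X0 → X4 ← X2
  X6 is a collider here and neither X6 nor any of its descendants is conditioned on, so the collider stays closed — the path is blocked at X6.
Path 3: X1 → X6 ← X0 → X4 → X5 ← X3 ← X2
  X6 is a collider here and neither X6 nor any of its descendants is conditioned on, so the collider stays closed — the path is blocked at X6.
Path 4: X1 → X6 ← X0 → X3 ← X2
  X6 is a collider here and neither X6 nor any of its descendants is conditioned on, so the collider stays closed — the path is blocked at X6.
Path 5: X1 → X6 ← X0 → X3 → X5 ← X4 ← X2
  X6 is a collider here and neither X6 nor any of its descendants is conditioned on, so the collider stays closed — the path is blocked at X6.
All paths are blocked; X1 ⊥ X2 | {X3, X4, X5} holds.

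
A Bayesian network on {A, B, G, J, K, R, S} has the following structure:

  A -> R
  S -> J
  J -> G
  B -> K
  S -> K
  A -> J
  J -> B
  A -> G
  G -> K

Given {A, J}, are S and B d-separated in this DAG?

Enumerating the 6 paths from S to B and testing each for blocking by {A, J}:
Path 1: S → J ← A → G → K ← B
  A is a fork here and A is conditioned on, so the path is blocked at A.
Path 2: S → J → G → K ← B
  J is a chain here and J is conditioned on, so the path is blocked at J.
Path 3: S → J → B
  J is a chain here and J is conditioned on, so the path is blocked at J.
Path 4: S → K ← G ← A → J → B
  K is a collider here and neither K nor any of its descendants is conditioned on, so the collider stays closed — the path is blocked at K.
Path 5: S → K ← G ← J → B
  K is a collider here and neither K nor any of its descendants is conditioned on, so the collider stays closed — the path is blocked at K.
Path 6: S → K ← B
  K is a collider here and neither K nor any of its descendants is conditioned on, so the collider stays closed — the path is blocked at K.
All paths are blocked; S ⊥ B | {A, J} holds.

Yes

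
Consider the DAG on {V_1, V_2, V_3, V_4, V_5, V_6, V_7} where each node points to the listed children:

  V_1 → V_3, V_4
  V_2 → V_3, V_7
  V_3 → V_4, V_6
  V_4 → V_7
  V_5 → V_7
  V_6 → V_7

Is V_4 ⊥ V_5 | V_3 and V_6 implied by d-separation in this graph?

5 paths connect V_4 and V_5; each must be blocked for d-separation to hold:
Path 1: V_4 ← V_1 → V_3 → V_6 → V_7 ← V_5
  V_3 is a chain here and V_3 is conditioned on, so the path is blocked at V_3.
Path 2: V_4 ← V_1 → V_3 ← V_2 → V_7 ← V_5
  V_7 is a collider here and neither V_7 nor any of its descendants is conditioned on, so the collider stays closed — the path is blocked at V_7.
Path 3: V_4 ← V_3 → V_6 → V_7 ← V_5
  V_3 is a fork here and V_3 is conditioned on, so the path is blocked at V_3.
Path 4: V_4 ← V_3 ← V_2 → V_7 ← V_5
  V_3 is a chain here and V_3 is conditioned on, so the path is blocked at V_3.
Path 5: V_4 → V_7 ← V_5
  V_7 is a collider here and neither V_7 nor any of its descendants is conditioned on, so the collider stays closed — the path is blocked at V_7.
All paths are blocked; V_4 ⊥ V_5 | {V_3, V_6} holds.

Yes — V_4 and V_5 are d-separated given {V_3, V_6}.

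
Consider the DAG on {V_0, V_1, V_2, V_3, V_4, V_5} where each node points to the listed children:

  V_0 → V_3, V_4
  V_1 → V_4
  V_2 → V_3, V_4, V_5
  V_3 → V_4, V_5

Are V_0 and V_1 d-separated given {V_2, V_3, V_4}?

No — V_0 and V_1 are not d-separated given {V_2, V_3, V_4}.

There are 4 undirected paths between V_0 and V_1; checking each against the conditioning set {V_2, V_3, V_4}:
  1. V_0 → V_3 → V_5 ← V_2 → V_4 ← V_1 — V_3:chain[blocks]; V_5:collider[blocks]; V_2:fork[blocks]; V_4:collider[open] ⇒ blocked
  2. V_0 → V_3 ← V_2 → V_4 ← V_1 — V_3:collider[open]; V_2:fork[blocks]; V_4:collider[open] ⇒ blocked
  3. V_0 → V_3 → V_4 ← V_1 — V_3:chain[blocks]; V_4:collider[open] ⇒ blocked
  4. V_0 → V_4 ← V_1 — V_4:collider[open] ⇒ active
Since the path V_0 → V_4 ← V_1 is active, V_0 and V_1 are not d-separated given {V_2, V_3, V_4}.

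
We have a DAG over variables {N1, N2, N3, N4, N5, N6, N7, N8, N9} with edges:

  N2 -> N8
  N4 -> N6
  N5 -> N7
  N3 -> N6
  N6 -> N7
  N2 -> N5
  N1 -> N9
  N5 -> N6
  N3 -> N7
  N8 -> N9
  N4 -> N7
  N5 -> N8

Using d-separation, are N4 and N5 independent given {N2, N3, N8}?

Yes — N4 and N5 are d-separated given {N2, N3, N8}.

Enumerating the 6 paths from N4 to N5 and testing each for blocking by {N2, N3, N8}:
  1. N4 → N6 → N7 ← N5 — N6:chain[open]; N7:collider[blocks] ⇒ blocked
  2. N4 → N6 ← N3 → N7 ← N5 — N6:collider[blocks]; N3:fork[blocks]; N7:collider[blocks] ⇒ blocked
  3. N4 → N6 ← N5 — N6:collider[blocks] ⇒ blocked
  4. N4 → N7 ← N6 ← N5 — N7:collider[blocks]; N6:chain[open] ⇒ blocked
  5. N4 → N7 ← N3 → N6 ← N5 — N7:collider[blocks]; N3:fork[blocks]; N6:collider[blocks] ⇒ blocked
  6. N4 → N7 ← N5 — N7:collider[blocks] ⇒ blocked
All paths are blocked; N4 ⊥ N5 | {N2, N3, N8} holds.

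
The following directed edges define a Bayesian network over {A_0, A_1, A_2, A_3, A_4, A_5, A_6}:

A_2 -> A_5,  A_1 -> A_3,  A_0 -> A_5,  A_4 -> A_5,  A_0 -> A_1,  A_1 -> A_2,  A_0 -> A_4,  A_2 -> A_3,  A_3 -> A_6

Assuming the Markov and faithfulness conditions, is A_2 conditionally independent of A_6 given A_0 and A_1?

Enumerating the 4 paths from A_2 to A_6 and testing each for blocking by {A_0, A_1}:
Path 1: A_2 → A_3 → A_6
  A_3 is a chain and A_3 is not conditioned on — no node blocks this path, so it is active.
Path 2: A_2 ← A_1 → A_3 → A_6
  A_1 is a fork here and A_1 is conditioned on, so the path is blocked at A_1.
Path 3: A_2 → A_5 ← A_4 ← A_0 → A_1 → A_3 → A_6
  A_5 is a collider here and neither A_5 nor any of its descendants is conditioned on, so the collider stays closed — the path is blocked at A_5.
Path 4: A_2 → A_5 ← A_0 → A_1 → A_3 → A_6
  A_5 is a collider here and neither A_5 nor any of its descendants is conditioned on, so the collider stays closed — the path is blocked at A_5.
Since the path A_2 → A_3 → A_6 is active, A_2 and A_6 are not d-separated given {A_0, A_1}.

No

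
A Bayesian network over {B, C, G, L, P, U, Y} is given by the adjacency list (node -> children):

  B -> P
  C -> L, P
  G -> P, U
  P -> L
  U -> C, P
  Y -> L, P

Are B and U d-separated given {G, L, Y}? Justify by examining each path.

No

Enumerating the 5 paths from B to U and testing each for blocking by {G, L, Y}:
Path 1: B → P ← Y → L ← C ← U
  Y is a fork here and Y is conditioned on, so the path is blocked at Y.
Path 2: B → P ← U
  P is a collider and its descendant L is conditioned on, which opens it — no node blocks this path, so it is active.
Path 3: B → P → L ← C ← U
  P is a chain and P is not conditioned on; L is a collider and L is conditioned on, which opens it; C is a chain and C is not conditioned on — no node blocks this path, so it is active.
Path 4: B → P ← G → U
  G is a fork here and G is conditioned on, so the path is blocked at G.
Path 5: B → P ← C ← U
  P is a collider and its descendant L is conditioned on, which opens it; C is a chain and C is not conditioned on — no node blocks this path, so it is active.
Since the path B → P ← U is active, B and U are not d-separated given {G, L, Y}.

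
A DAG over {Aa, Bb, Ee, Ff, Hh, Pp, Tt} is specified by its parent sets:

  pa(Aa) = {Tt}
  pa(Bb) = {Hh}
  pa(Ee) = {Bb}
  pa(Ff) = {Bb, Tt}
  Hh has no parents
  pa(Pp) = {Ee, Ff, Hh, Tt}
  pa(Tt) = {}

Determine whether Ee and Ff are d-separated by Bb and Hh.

Yes — Ee and Ff are d-separated given {Bb, Hh}.

Enumerating the 6 paths from Ee to Ff and testing each for blocking by {Bb, Hh}:
  1. Ee ← Bb → Ff — Bb:fork[blocks] ⇒ blocked
  2. Ee ← Bb ← Hh → Pp ← Ff — Bb:chain[blocks]; Hh:fork[blocks]; Pp:collider[blocks] ⇒ blocked
  3. Ee ← Bb ← Hh → Pp ← Tt → Ff — Bb:chain[blocks]; Hh:fork[blocks]; Pp:collider[blocks]; Tt:fork[open] ⇒ blocked
  4. Ee → Pp ← Ff — Pp:collider[blocks] ⇒ blocked
  5. Ee → Pp ← Hh → Bb → Ff — Pp:collider[blocks]; Hh:fork[blocks]; Bb:chain[blocks] ⇒ blocked
  6. Ee → Pp ← Tt → Ff — Pp:collider[blocks]; Tt:fork[open] ⇒ blocked
Every path is blocked, so Ee and Ff are d-separated given {Bb, Hh}.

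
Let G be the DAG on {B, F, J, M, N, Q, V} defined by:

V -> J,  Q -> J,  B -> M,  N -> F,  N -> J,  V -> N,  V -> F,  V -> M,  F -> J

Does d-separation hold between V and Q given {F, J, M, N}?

No

There are 5 undirected paths between V and Q; checking each against the conditioning set {F, J, M, N}:
Path 1: V → F → J ← Q
  F is a chain here and F is conditioned on, so the path is blocked at F.
Path 2: V → F ← N → J ← Q
  N is a fork here and N is conditioned on, so the path is blocked at N.
Path 3: V → J ← Q
  J is a collider and J is conditioned on, which opens it — no node blocks this path, so it is active.
Path 4: V → N → F → J ← Q
  N is a chain here and N is conditioned on, so the path is blocked at N.
Path 5: V → N → J ← Q
  N is a chain here and N is conditioned on, so the path is blocked at N.
At least one path is unblocked, so d-separation fails.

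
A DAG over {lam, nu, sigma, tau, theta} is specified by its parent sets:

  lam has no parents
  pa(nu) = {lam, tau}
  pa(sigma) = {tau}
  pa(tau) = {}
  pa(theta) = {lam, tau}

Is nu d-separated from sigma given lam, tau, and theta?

Enumerating the 2 paths from nu to sigma and testing each for blocking by {lam, tau, theta}:
Path 1: nu ← lam → theta ← tau → sigma
  lam is a fork here and lam is conditioned on, so the path is blocked at lam.
Path 2: nu ← tau → sigma
  tau is a fork here and tau is conditioned on, so the path is blocked at tau.
All paths are blocked; nu ⊥ sigma | {lam, tau, theta} holds.

Yes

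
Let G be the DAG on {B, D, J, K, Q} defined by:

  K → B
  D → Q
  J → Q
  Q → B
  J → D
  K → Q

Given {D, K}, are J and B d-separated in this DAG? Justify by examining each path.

No — J and B are not d-separated given {D, K}.

We examine all 4 paths between J and B:
Path 1: J → Q ← K → B
  Q is a collider here and neither Q nor any of its descendants is conditioned on, so the collider stays closed — the path is blocked at Q.
Path 2: J → Q → B
  Q is a chain and Q is not conditioned on — no node blocks this path, so it is active.
Path 3: J → D → Q ← K → B
  D is a chain here and D is conditioned on, so the path is blocked at D.
Path 4: J → D → Q → B
  D is a chain here and D is conditioned on, so the path is blocked at D.
At least one path is unblocked, so d-separation fails.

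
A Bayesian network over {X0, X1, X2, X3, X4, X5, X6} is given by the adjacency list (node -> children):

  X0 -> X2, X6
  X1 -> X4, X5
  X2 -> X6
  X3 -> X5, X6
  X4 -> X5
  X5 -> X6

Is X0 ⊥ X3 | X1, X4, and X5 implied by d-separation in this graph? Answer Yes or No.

Yes — X0 and X3 are d-separated given {X1, X4, X5}.

4 paths connect X0 and X3; each must be blocked for d-separation to hold:
  1. X0 → X2 → X6 ← X5 ← X3 — X2:chain[open]; X6:collider[blocks]; X5:chain[blocks] ⇒ blocked
  2. X0 → X2 → X6 ← X3 — X2:chain[open]; X6:collider[blocks] ⇒ blocked
  3. X0 → X6 ← X5 ← X3 — X6:collider[blocks]; X5:chain[blocks] ⇒ blocked
  4. X0 → X6 ← X3 — X6:collider[blocks] ⇒ blocked
Since every path is blocked, d-separation holds.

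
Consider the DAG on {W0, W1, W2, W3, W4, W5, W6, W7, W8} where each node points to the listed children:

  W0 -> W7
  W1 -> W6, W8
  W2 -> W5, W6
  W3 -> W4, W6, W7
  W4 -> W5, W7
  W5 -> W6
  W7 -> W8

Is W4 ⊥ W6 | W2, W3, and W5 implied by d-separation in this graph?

Enumerating the 6 paths from W4 to W6 and testing each for blocking by {W2, W3, W5}:
Path 1: W4 → W5 ← W2 → W6
  W2 is a fork here and W2 is conditioned on, so the path is blocked at W2.
Path 2: W4 → W5 → W6
  W5 is a chain here and W5 is conditioned on, so the path is blocked at W5.
Path 3: W4 → W7 → W8 ← W1 → W6
  W8 is a collider here and neither W8 nor any of its descendants is conditioned on, so the collider stays closed — the path is blocked at W8.
Path 4: W4 → W7 ← W3 → W6
  W7 is a collider here and neither W7 nor any of its descendants is conditioned on, so the collider stays closed — the path is blocked at W7.
Path 5: W4 ← W3 → W7 → W8 ← W1 → W6
  W3 is a fork here and W3 is conditioned on, so the path is blocked at W3.
Path 6: W4 ← W3 → W6
  W3 is a fork here and W3 is conditioned on, so the path is blocked at W3.
Every path is blocked, so W4 and W6 are d-separated given {W2, W3, W5}.

Yes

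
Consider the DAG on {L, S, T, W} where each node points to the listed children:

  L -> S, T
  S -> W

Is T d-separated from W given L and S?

The only undirected path from T to W is:
  1. T ← L → S → W — L:fork[blocks]; S:chain[blocks] ⇒ blocked
Since every path is blocked, d-separation holds.

Yes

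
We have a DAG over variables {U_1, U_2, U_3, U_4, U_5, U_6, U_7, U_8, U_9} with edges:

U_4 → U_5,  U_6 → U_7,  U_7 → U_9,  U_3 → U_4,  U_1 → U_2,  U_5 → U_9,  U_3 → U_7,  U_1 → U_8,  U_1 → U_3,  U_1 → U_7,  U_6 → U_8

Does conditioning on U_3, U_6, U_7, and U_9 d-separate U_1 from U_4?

There are 6 undirected paths between U_1 and U_4; checking each against the conditioning set {U_3, U_6, U_7, U_9}:
Path 1: U_1 → U_8 ← U_6 → U_7 ← U_3 → U_4
  U_8 is a collider here and neither U_8 nor any of its descendants is conditioned on, so the collider stays closed — the path is blocked at U_8.
Path 2: U_1 → U_8 ← U_6 → U_7 → U_9 ← U_5 ← U_4
  U_8 is a collider here and neither U_8 nor any of its descendants is conditioned on, so the collider stays closed — the path is blocked at U_8.
Path 3: U_1 → U_3 → U_4
  U_3 is a chain here and U_3 is conditioned on, so the path is blocked at U_3.
Path 4: U_1 → U_3 → U_7 → U_9 ← U_5 ← U_4
  U_3 is a chain here and U_3 is conditioned on, so the path is blocked at U_3.
Path 5: U_1 → U_7 ← U_3 → U_4
  U_3 is a fork here and U_3 is conditioned on, so the path is blocked at U_3.
Path 6: U_1 → U_7 → U_9 ← U_5 ← U_4
  U_7 is a chain here and U_7 is conditioned on, so the path is blocked at U_7.
Since every path is blocked, d-separation holds.

Yes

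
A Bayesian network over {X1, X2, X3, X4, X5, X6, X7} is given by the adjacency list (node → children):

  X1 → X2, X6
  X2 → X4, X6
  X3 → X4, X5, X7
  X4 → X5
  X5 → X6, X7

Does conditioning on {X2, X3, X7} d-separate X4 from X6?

There are 5 undirected paths between X4 and X6; checking each against the conditioning set {X2, X3, X7}:
Path 1: X4 ← X3 → X7 ← X5 → X6
  X3 is a fork here and X3 is conditioned on, so the path is blocked at X3.
Path 2: X4 ← X3 → X5 → X6
  X3 is a fork here and X3 is conditioned on, so the path is blocked at X3.
Path 3: X4 → X5 → X6
  X5 is a chain and X5 is not conditioned on — no node blocks this path, so it is active.
Path 4: X4 ← X2 → X6
  X2 is a fork here and X2 is conditioned on, so the path is blocked at X2.
Path 5: X4 ← X2 ← X1 → X6
  X2 is a chain here and X2 is conditioned on, so the path is blocked at X2.
Since the path X4 → X5 → X6 is active, X4 and X6 are not d-separated given {X2, X3, X7}.

No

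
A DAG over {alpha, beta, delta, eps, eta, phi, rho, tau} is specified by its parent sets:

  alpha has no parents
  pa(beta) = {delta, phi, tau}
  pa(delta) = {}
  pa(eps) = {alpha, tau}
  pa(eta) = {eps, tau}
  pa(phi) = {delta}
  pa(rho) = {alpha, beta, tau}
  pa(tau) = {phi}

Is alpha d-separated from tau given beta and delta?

Yes

6 paths connect alpha and tau; each must be blocked for d-separation to hold:
Path 1: alpha → rho ← beta ← phi → tau
  rho is a collider here and neither rho nor any of its descendants is conditioned on, so the collider stays closed — the path is blocked at rho.
Path 2: alpha → rho ← beta ← delta → phi → tau
  rho is a collider here and neither rho nor any of its descendants is conditioned on, so the collider stays closed — the path is blocked at rho.
Path 3: alpha → rho ← beta ← tau
  rho is a collider here and neither rho nor any of its descendants is conditioned on, so the collider stays closed — the path is blocked at rho.
Path 4: alpha → rho ← tau
  rho is a collider here and neither rho nor any of its descendants is conditioned on, so the collider stays closed — the path is blocked at rho.
Path 5: alpha → eps → eta ← tau
  eta is a collider here and neither eta nor any of its descendants is conditioned on, so the collider stays closed — the path is blocked at eta.
Path 6: alpha → eps ← tau
  eps is a collider here and neither eps nor any of its descendants is conditioned on, so the collider stays closed — the path is blocked at eps.
Every path is blocked, so alpha and tau are d-separated given {beta, delta}.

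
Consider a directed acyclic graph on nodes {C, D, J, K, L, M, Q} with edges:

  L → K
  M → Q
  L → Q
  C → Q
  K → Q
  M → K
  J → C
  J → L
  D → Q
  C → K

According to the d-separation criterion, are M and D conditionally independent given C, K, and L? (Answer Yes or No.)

Yes

Enumerating the 6 paths from M to D and testing each for blocking by {C, K, L}:
Path 1: M → K ← C ← J → L → Q ← D
  C is a chain here and C is conditioned on, so the path is blocked at C.
Path 2: M → K ← C → Q ← D
  C is a fork here and C is conditioned on, so the path is blocked at C.
Path 3: M → K ← L ← J → C → Q ← D
  L is a chain here and L is conditioned on, so the path is blocked at L.
Path 4: M → K ← L → Q ← D
  L is a fork here and L is conditioned on, so the path is blocked at L.
Path 5: M → K → Q ← D
  K is a chain here and K is conditioned on, so the path is blocked at K.
Path 6: M → Q ← D
  Q is a collider here and neither Q nor any of its descendants is conditioned on, so the collider stays closed — the path is blocked at Q.
All paths are blocked; M ⊥ D | {C, K, L} holds.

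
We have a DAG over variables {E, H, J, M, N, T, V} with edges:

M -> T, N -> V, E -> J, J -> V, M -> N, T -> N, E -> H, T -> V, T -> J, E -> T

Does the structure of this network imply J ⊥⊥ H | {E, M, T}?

Yes

Enumerating the 5 paths from J to H and testing each for blocking by {E, M, T}:
Path 1: J → V ← N ← M → T ← E → H
  V is a collider here and neither V nor any of its descendants is conditioned on, so the collider stays closed — the path is blocked at V.
Path 2: J → V ← N ← T ← E → H
  V is a collider here and neither V nor any of its descendants is conditioned on, so the collider stays closed — the path is blocked at V.
Path 3: J → V ← T ← E → H
  V is a collider here and neither V nor any of its descendants is conditioned on, so the collider stays closed — the path is blocked at V.
Path 4: J ← T ← E → H
  T is a chain here and T is conditioned on, so the path is blocked at T.
Path 5: J ← E → H
  E is a fork here and E is conditioned on, so the path is blocked at E.
All paths are blocked; J ⊥ H | {E, M, T} holds.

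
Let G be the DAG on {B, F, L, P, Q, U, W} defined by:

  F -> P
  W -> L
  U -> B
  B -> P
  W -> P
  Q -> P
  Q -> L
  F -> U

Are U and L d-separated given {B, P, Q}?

No

There are 4 undirected paths between U and L; checking each against the conditioning set {B, P, Q}:
Path 1: U ← F → P ← W → L
  F is a fork and F is not conditioned on; P is a collider and P is conditioned on, which opens it; W is a fork and W is not conditioned on — no node blocks this path, so it is active.
Path 2: U ← F → P ← Q → L
  Q is a fork here and Q is conditioned on, so the path is blocked at Q.
Path 3: U → B → P ← W → L
  B is a chain here and B is conditioned on, so the path is blocked at B.
Path 4: U → B → P ← Q → L
  B is a chain here and B is conditioned on, so the path is blocked at B.
Because an active path exists, U and L are not d-separated.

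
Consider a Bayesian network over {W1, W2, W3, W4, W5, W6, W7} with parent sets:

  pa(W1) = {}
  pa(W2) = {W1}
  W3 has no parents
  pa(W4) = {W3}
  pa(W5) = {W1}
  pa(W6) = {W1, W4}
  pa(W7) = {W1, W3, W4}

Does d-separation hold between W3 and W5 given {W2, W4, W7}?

No

We examine all 4 paths between W3 and W5:
  1. W3 → W7 ← W4 → W6 ← W1 → W5 — W7:collider[open]; W4:fork[blocks]; W6:collider[blocks]; W1:fork[open] ⇒ blocked
  2. W3 → W7 ← W1 → W5 — W7:collider[open]; W1:fork[open] ⇒ active
  3. W3 → W4 → W7 ← W1 → W5 — W4:chain[blocks]; W7:collider[open]; W1:fork[open] ⇒ blocked
  4. W3 → W4 → W6 ← W1 → W5 — W4:chain[blocks]; W6:collider[blocks]; W1:fork[open] ⇒ blocked
At least one path is unblocked, so d-separation fails.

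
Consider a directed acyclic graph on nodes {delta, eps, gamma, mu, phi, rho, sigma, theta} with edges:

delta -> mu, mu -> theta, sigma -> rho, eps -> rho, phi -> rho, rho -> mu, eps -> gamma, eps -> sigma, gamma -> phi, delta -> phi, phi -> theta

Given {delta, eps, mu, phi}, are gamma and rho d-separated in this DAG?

Yes

5 paths connect gamma and rho; each must be blocked for d-separation to hold:
  1. gamma ← eps → sigma → rho — eps:fork[blocks]; sigma:chain[open] ⇒ blocked
  2. gamma ← eps → rho — eps:fork[blocks] ⇒ blocked
  3. gamma → phi → theta ← mu ← rho — phi:chain[blocks]; theta:collider[blocks]; mu:chain[blocks] ⇒ blocked
  4. gamma → phi → rho — phi:chain[blocks] ⇒ blocked
  5. gamma → phi ← delta → mu ← rho — phi:collider[open]; delta:fork[blocks]; mu:collider[open] ⇒ blocked
Every path is blocked, so gamma and rho are d-separated given {delta, eps, mu, phi}.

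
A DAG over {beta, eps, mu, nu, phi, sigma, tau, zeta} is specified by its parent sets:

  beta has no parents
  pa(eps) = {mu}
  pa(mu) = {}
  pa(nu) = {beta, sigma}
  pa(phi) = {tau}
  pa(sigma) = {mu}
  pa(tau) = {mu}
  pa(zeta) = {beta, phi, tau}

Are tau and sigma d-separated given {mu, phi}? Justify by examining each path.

We examine all 3 paths between tau and sigma:
  1. tau → phi → zeta ← beta → nu ← sigma — phi:chain[blocks]; zeta:collider[blocks]; beta:fork[open]; nu:collider[blocks] ⇒ blocked
  2. tau ← mu → sigma — mu:fork[blocks] ⇒ blocked
  3. tau → zeta ← beta → nu ← sigma — zeta:collider[blocks]; beta:fork[open]; nu:collider[blocks] ⇒ blocked
Since every path is blocked, d-separation holds.

Yes — tau and sigma are d-separated given {mu, phi}.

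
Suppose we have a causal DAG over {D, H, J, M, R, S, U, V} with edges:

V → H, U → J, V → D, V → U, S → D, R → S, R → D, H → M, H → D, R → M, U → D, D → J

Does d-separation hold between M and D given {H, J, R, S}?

Enumerating the 6 paths from M to D and testing each for blocking by {H, J, R, S}:
  1. M ← H ← V → D — H:chain[blocks]; V:fork[open] ⇒ blocked
  2. M ← H ← V → U → D — H:chain[blocks]; V:fork[open]; U:chain[open] ⇒ blocked
  3. M ← H ← V → U → J ← D — H:chain[blocks]; V:fork[open]; U:chain[open]; J:collider[open] ⇒ blocked
  4. M ← H → D — H:fork[blocks] ⇒ blocked
  5. M ← R → S → D — R:fork[blocks]; S:chain[blocks] ⇒ blocked
  6. M ← R → D — R:fork[blocks] ⇒ blocked
Since every path is blocked, d-separation holds.

Yes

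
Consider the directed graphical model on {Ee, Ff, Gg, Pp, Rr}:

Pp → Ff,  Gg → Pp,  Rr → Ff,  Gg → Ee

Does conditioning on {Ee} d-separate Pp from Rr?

Yes

Only one path connects Pp and Rr:
Path 1: Pp → Ff ← Rr
  Ff is a collider here and neither Ff nor any of its descendants is conditioned on, so the collider stays closed — the path is blocked at Ff.
Every path is blocked, so Pp and Rr are d-separated given {Ee}.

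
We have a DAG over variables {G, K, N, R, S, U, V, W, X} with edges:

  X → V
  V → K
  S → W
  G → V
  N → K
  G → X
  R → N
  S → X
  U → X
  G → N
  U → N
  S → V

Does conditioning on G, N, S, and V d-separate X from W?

We examine all 6 paths between X and W:
Path 1: X ← U → N → K ← V ← S → W
  N is a chain here and N is conditioned on, so the path is blocked at N.
Path 2: X ← U → N ← G → V ← S → W
  G is a fork here and G is conditioned on, so the path is blocked at G.
Path 3: X → V ← S → W
  S is a fork here and S is conditioned on, so the path is blocked at S.
Path 4: X ← S → W
  S is a fork here and S is conditioned on, so the path is blocked at S.
Path 5: X ← G → V ← S → W
  G is a fork here and G is conditioned on, so the path is blocked at G.
Path 6: X ← G → N → K ← V ← S → W
  G is a fork here and G is conditioned on, so the path is blocked at G.
All paths are blocked; X ⊥ W | {G, N, S, V} holds.

Yes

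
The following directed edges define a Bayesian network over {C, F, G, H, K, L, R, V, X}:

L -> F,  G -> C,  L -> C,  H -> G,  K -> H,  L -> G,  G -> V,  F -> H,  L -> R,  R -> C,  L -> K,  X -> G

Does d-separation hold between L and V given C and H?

Enumerating the 5 paths from L to V and testing each for blocking by {C, H}:
Path 1: L → C ← G → V
  C is a collider and C is conditioned on, which opens it; G is a fork and G is not conditioned on — no node blocks this path, so it is active.
Path 2: L → F → H → G → V
  H is a chain here and H is conditioned on, so the path is blocked at H.
Path 3: L → K → H → G → V
  H is a chain here and H is conditioned on, so the path is blocked at H.
Path 4: L → G → V
  G is a chain and G is not conditioned on — no node blocks this path, so it is active.
Path 5: L → R → C ← G → V
  R is a chain and R is not conditioned on; C is a collider and C is conditioned on, which opens it; G is a fork and G is not conditioned on — no node blocks this path, so it is active.
Because an active path exists, L and V are not d-separated.

No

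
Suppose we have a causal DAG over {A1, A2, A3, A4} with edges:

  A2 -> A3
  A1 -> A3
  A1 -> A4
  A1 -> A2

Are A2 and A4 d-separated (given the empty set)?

2 paths connect A2 and A4; each must be blocked for d-separation to hold:
Path 1: A2 ← A1 → A4
  A1 is a fork and A1 is not conditioned on — no node blocks this path, so it is active.
Path 2: A2 → A3 ← A1 → A4
  A3 is a collider here and neither A3 nor any of its descendants is conditioned on, so the collider stays closed — the path is blocked at A3.
Because an active path exists, A2 and A4 are not d-separated.

No — A2 and A4 are not d-separated given ∅.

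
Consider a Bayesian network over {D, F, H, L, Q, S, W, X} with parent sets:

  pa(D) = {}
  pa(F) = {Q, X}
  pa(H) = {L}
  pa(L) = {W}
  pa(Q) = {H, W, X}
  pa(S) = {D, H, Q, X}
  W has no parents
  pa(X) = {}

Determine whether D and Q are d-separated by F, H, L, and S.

No

Enumerating the 5 paths from D to Q and testing each for blocking by {F, H, L, S}:
Path 1: D → S ← H ← L ← W → Q
  H is a chain here and H is conditioned on, so the path is blocked at H.
Path 2: D → S ← H → Q
  H is a fork here and H is conditioned on, so the path is blocked at H.
Path 3: D → S ← Q
  S is a collider and S is conditioned on, which opens it — no node blocks this path, so it is active.
Path 4: D → S ← X → F ← Q
  S is a collider and S is conditioned on, which opens it; X is a fork and X is not conditioned on; F is a collider and F is conditioned on, which opens it — no node blocks this path, so it is active.
Path 5: D → S ← X → Q
  S is a collider and S is conditioned on, which opens it; X is a fork and X is not conditioned on — no node blocks this path, so it is active.
At least one path is unblocked, so d-separation fails.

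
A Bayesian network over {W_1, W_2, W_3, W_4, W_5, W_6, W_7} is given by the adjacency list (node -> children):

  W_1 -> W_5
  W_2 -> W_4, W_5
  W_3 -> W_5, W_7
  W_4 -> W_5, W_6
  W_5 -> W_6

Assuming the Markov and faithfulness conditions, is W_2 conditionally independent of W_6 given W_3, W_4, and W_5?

Yes

There are 4 undirected paths between W_2 and W_6; checking each against the conditioning set {W_3, W_4, W_5}:
Path 1: W_2 → W_5 ← W_4 → W_6
  W_4 is a fork here and W_4 is conditioned on, so the path is blocked at W_4.
Path 2: W_2 → W_5 → W_6
  W_5 is a chain here and W_5 is conditioned on, so the path is blocked at W_5.
Path 3: W_2 → W_4 → W_5 → W_6
  W_4 is a chain here and W_4 is conditioned on, so the path is blocked at W_4.
Path 4: W_2 → W_4 → W_6
  W_4 is a chain here and W_4 is conditioned on, so the path is blocked at W_4.
Since every path is blocked, d-separation holds.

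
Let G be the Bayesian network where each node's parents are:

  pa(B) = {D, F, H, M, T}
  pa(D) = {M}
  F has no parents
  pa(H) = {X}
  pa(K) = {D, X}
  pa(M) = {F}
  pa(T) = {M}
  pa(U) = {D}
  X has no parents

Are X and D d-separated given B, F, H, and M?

We examine all 5 paths between X and D:
  1. X → K ← D — K:collider[blocks] ⇒ blocked
  2. X → H → B ← M → D — H:chain[blocks]; B:collider[open]; M:fork[blocks] ⇒ blocked
  3. X → H → B ← T ← M → D — H:chain[blocks]; B:collider[open]; T:chain[open]; M:fork[blocks] ⇒ blocked
  4. X → H → B ← F → M → D — H:chain[blocks]; B:collider[open]; F:fork[blocks]; M:chain[blocks] ⇒ blocked
  5. X → H → B ← D — H:chain[blocks]; B:collider[open] ⇒ blocked
Every path is blocked, so X and D are d-separated given {B, F, H, M}.

Yes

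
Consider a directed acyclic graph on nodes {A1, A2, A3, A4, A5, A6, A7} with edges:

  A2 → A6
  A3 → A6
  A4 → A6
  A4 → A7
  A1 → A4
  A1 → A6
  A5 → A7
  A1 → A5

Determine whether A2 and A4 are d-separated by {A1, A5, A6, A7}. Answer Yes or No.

There are 3 undirected paths between A2 and A4; checking each against the conditioning set {A1, A5, A6, A7}:
Path 1: A2 → A6 ← A1 → A5 → A7 ← A4
  A1 is a fork here and A1 is conditioned on, so the path is blocked at A1.
Path 2: A2 → A6 ← A1 → A4
  A1 is a fork here and A1 is conditioned on, so the path is blocked at A1.
Path 3: A2 → A6 ← A4
  A6 is a collider and A6 is conditioned on, which opens it — no node blocks this path, so it is active.
Because an active path exists, A2 and A4 are not d-separated.

No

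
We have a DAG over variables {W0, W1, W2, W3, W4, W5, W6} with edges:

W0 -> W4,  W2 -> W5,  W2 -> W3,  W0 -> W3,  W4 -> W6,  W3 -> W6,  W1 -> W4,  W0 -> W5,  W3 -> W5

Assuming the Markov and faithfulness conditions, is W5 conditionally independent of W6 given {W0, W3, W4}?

Yes — W5 and W6 are d-separated given {W0, W3, W4}.

Enumerating the 6 paths from W5 to W6 and testing each for blocking by {W0, W3, W4}:
Path 1: W5 ← W0 → W4 → W6
  W0 is a fork here and W0 is conditioned on, so the path is blocked at W0.
Path 2: W5 ← W0 → W3 → W6
  W0 is a fork here and W0 is conditioned on, so the path is blocked at W0.
Path 3: W5 ← W2 → W3 ← W0 → W4 → W6
  W0 is a fork here and W0 is conditioned on, so the path is blocked at W0.
Path 4: W5 ← W2 → W3 → W6
  W3 is a chain here and W3 is conditioned on, so the path is blocked at W3.
Path 5: W5 ← W3 ← W0 → W4 → W6
  W3 is a chain here and W3 is conditioned on, so the path is blocked at W3.
Path 6: W5 ← W3 → W6
  W3 is a fork here and W3 is conditioned on, so the path is blocked at W3.
Every path is blocked, so W5 and W6 are d-separated given {W0, W3, W4}.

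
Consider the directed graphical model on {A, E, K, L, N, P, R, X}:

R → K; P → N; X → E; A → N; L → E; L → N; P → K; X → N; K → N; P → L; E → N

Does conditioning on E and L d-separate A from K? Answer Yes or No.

There are 5 undirected paths between A and K; checking each against the conditioning set {E, L}:
  1. A → N ← X → E ← L ← P → K — N:collider[blocks]; X:fork[open]; E:collider[open]; L:chain[blocks]; P:fork[open] ⇒ blocked
  2. A → N ← L ← P → K — N:collider[blocks]; L:chain[blocks]; P:fork[open] ⇒ blocked
  3. A → N ← P → K — N:collider[blocks]; P:fork[open] ⇒ blocked
  4. A → N ← K — N:collider[blocks] ⇒ blocked
  5. A → N ← E ← L ← P → K — N:collider[blocks]; E:chain[blocks]; L:chain[blocks]; P:fork[open] ⇒ blocked
All paths are blocked; A ⊥ K | {E, L} holds.

Yes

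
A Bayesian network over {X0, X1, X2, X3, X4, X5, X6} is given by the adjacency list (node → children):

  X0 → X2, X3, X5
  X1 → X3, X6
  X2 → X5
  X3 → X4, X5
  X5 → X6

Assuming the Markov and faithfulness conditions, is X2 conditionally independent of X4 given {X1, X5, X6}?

Enumerating the 6 paths from X2 to X4 and testing each for blocking by {X1, X5, X6}:
  1. X2 → X5 ← X3 → X4 — X5:collider[open]; X3:fork[open] ⇒ active
  2. X2 → X5 → X6 ← X1 → X3 → X4 — X5:chain[blocks]; X6:collider[open]; X1:fork[blocks]; X3:chain[open] ⇒ blocked
  3. X2 → X5 ← X0 → X3 → X4 — X5:collider[open]; X0:fork[open]; X3:chain[open] ⇒ active
  4. X2 ← X0 → X5 ← X3 → X4 — X0:fork[open]; X5:collider[open]; X3:fork[open] ⇒ active
  5. X2 ← X0 → X5 → X6 ← X1 → X3 → X4 — X0:fork[open]; X5:chain[blocks]; X6:collider[open]; X1:fork[blocks]; X3:chain[open] ⇒ blocked
  6. X2 ← X0 → X3 → X4 — X0:fork[open]; X3:chain[open] ⇒ active
Because an active path exists, X2 and X4 are not d-separated.

No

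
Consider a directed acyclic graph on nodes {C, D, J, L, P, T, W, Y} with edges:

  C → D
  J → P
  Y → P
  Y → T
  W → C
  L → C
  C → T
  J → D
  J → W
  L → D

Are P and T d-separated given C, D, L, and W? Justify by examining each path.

We examine all 4 paths between P and T:
Path 1: P ← J → D ← L → C → T
  L is a fork here and L is conditioned on, so the path is blocked at L.
Path 2: P ← J → D ← C → T
  C is a fork here and C is conditioned on, so the path is blocked at C.
Path 3: P ← J → W → C → T
  W is a chain here and W is conditioned on, so the path is blocked at W.
Path 4: P ← Y → T
  Y is a fork and Y is not conditioned on — no node blocks this path, so it is active.
At least one path is unblocked, so d-separation fails.

No — P and T are not d-separated given {C, D, L, W}.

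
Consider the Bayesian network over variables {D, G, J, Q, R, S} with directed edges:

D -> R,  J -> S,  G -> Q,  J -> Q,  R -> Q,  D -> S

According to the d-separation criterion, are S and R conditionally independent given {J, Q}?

No — S and R are not d-separated given {J, Q}.

We examine all 2 paths between S and R:
Path 1: S ← J → Q ← R
  J is a fork here and J is conditioned on, so the path is blocked at J.
Path 2: S ← D → R
  D is a fork and D is not conditioned on — no node blocks this path, so it is active.
Since the path S ← D → R is active, S and R are not d-separated given {J, Q}.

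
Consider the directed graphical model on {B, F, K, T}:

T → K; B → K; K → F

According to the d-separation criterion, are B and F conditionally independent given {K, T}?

Only one path connects B and F:
Path 1: B → K → F
  K is a chain here and K is conditioned on, so the path is blocked at K.
Since every path is blocked, d-separation holds.

Yes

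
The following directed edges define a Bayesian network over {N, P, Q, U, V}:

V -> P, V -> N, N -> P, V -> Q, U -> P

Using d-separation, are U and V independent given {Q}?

Enumerating the 2 paths from U to V and testing each for blocking by {Q}:
  1. U → P ← V — P:collider[blocks] ⇒ blocked
  2. U → P ← N ← V — P:collider[blocks]; N:chain[open] ⇒ blocked
Every path is blocked, so U and V are d-separated given {Q}.

Yes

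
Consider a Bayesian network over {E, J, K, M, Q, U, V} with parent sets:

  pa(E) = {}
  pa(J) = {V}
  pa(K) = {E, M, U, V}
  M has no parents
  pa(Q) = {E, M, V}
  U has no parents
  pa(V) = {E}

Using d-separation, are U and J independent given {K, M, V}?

Yes

We examine all 5 paths between U and J:
  1. U → K ← M → Q ← E → V → J — K:collider[open]; M:fork[blocks]; Q:collider[blocks]; E:fork[open]; V:chain[blocks] ⇒ blocked
  2. U → K ← M → Q ← V → J — K:collider[open]; M:fork[blocks]; Q:collider[blocks]; V:fork[blocks] ⇒ blocked
  3. U → K ← E → Q ← V → J — K:collider[open]; E:fork[open]; Q:collider[blocks]; V:fork[blocks] ⇒ blocked
  4. U → K ← E → V → J — K:collider[open]; E:fork[open]; V:chain[blocks] ⇒ blocked
  5. U → K ← V → J — K:collider[open]; V:fork[blocks] ⇒ blocked
Since every path is blocked, d-separation holds.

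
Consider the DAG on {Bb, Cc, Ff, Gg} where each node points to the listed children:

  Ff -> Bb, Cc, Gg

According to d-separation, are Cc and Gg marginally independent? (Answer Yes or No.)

No

The only undirected path from Cc to Gg is:
Path 1: Cc ← Ff → Gg
  Ff is a fork and Ff is not conditioned on — no node blocks this path, so it is active.
Because an active path exists, Cc and Gg are not d-separated.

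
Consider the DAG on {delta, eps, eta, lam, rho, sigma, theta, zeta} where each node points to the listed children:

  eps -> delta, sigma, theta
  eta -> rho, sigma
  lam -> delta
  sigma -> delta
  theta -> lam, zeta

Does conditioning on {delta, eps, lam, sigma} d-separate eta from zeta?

There are 4 undirected paths between eta and zeta; checking each against the conditioning set {delta, eps, lam, sigma}:
Path 1: eta → sigma ← eps → theta → zeta
  eps is a fork here and eps is conditioned on, so the path is blocked at eps.
Path 2: eta → sigma ← eps → delta ← lam ← theta → zeta
  eps is a fork here and eps is conditioned on, so the path is blocked at eps.
Path 3: eta → sigma → delta ← eps → theta → zeta
  sigma is a chain here and sigma is conditioned on, so the path is blocked at sigma.
Path 4: eta → sigma → delta ← lam ← theta → zeta
  sigma is a chain here and sigma is conditioned on, so the path is blocked at sigma.
Every path is blocked, so eta and zeta are d-separated given {delta, eps, lam, sigma}.

Yes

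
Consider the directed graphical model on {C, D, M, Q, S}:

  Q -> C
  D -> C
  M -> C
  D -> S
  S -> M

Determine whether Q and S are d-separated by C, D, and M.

Yes

We examine all 2 paths between Q and S:
Path 1: Q → C ← D → S
  D is a fork here and D is conditioned on, so the path is blocked at D.
Path 2: Q → C ← M ← S
  M is a chain here and M is conditioned on, so the path is blocked at M.
Since every path is blocked, d-separation holds.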